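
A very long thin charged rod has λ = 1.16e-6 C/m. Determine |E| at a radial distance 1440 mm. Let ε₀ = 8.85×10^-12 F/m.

|E| ≈ 1.45×10^4 N/C

Take a coaxial cylindrical Gaussian surface of radius r = 1440 mm and length L.
Q_enc = λL, so λ_enc = 1.16×10^-6 C/m.
By Gauss's law (flux through the curved wall only), E·2πrL = λ_enc L/ε₀.
E = |λ_enc|/(2πε₀r) = (1.16×10^-6)/(2π·8.85×10^-12·1.44) = 1.45×10^4 N/C.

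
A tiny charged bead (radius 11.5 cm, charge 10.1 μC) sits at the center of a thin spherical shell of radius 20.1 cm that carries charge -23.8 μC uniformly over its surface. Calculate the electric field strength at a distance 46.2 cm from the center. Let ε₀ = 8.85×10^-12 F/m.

|E| = 5.77e5 V/m

By spherical symmetry E is radial; choose a Gaussian sphere of radius r = 46.2 cm (r > 20.1 cm, enclosing both).
Q_enc = (10.1 μC) + (-23.8 μC) = -1.37e-5 C.
Applying ∮E·dA = Q_enc/ε₀ with Φ = E(4πr²):
E = |Q_enc|/(4πε₀r²) = (1.37×10^-5)/(4π·8.85×10^-12·(0.462)²) = 5.77×10^5 N/C.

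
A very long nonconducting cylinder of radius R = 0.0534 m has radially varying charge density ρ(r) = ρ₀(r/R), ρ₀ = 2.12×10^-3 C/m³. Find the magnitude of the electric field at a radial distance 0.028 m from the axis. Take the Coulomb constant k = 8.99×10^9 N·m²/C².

Take a coaxial cylindrical Gaussian surface of radius r = 0.028 m and length L (r < R).
Integrating ρ over the cross-section to radius r: λ_enc = (2πρ₀/R) ∫₀^r r'^2 dr' = 2πρ₀ r^3/(3·R) = 1.825e-6 C/m.
Since E is radial and uniform over the curved surface, Φ = E·2πrL = Q_enc/ε₀ = λ_enc L/ε₀.
E = 2k|λ_enc|/r = 2(8.99×10^9)(1.825e-6)/(0.028) = 1.17×10^6 N/C.

E = 1.17e6 V/m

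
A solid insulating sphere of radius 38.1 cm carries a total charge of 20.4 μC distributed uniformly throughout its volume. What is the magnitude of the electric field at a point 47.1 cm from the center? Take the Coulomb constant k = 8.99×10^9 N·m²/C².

|E| = 8.27×10^5 V/m

By spherical symmetry E is radial; choose a Gaussian sphere of radius r = 47.1 cm (r > R, so the entire charge is enclosed).
Q_enc = 20.4 μC = 2.04e-5 C.
Since E is radial and uniform over the Gaussian sphere, Φ = E·4πr² = Q_enc/ε₀.
E = k|Q_enc|/r² = (8.99×10^9)(2.04e-5)/(0.471)² = 8.27×10^5 N/C.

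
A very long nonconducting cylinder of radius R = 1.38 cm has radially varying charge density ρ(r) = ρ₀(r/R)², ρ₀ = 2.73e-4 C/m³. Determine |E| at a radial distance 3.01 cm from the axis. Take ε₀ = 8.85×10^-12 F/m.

Coaxial Gaussian cylinder, radius r = 3.01 cm, length L (r > R, full charge per length enclosed).
λ_enc = 2π ∫₀^R ρ₀(r'/R)^2 r' dr' = 2πρ₀R²/4 = 8.167×10^-8 C/m.
Applying ∮E·dA = Q_enc/ε₀ with the end caps contributing no flux:
E = |λ_enc|/(2πε₀r) = (8.167×10^-8)/(2π·8.85×10^-12·0.0301) = 4.88e4 N/C.

4.88×10^4 N/C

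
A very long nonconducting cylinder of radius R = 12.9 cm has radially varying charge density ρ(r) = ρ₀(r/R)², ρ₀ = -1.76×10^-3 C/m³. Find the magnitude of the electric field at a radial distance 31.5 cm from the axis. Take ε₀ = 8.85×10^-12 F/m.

|E| = 2.63×10^6 V/m

Choose a coaxial cylinder of radius r = 31.5 cm (arbitrary length L) as the Gaussian surface (r > R, full charge per length enclosed).
λ_enc = 2π ∫₀^R ρ₀(r'/R)^2 r' dr' = 2πρ₀R²/4 = -4.601×10^-5 C/m.
Gauss's law: E·2πrL = λ_enc L/ε₀.
E = |λ_enc|/(2πε₀r) = (4.601e-5)/(2π·8.85×10^-12·0.315) = 2.63e6 N/C.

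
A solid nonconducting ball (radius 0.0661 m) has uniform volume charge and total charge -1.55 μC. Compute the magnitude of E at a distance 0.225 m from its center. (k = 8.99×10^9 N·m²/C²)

Use a concentric Gaussian sphere at r = 0.225 m (r > R, so the entire charge is enclosed).
Q_enc = -1.55 μC = -1.55×10^-6 C.
Since E is radial and uniform over the Gaussian sphere, Φ = E·4πr² = Q_enc/ε₀.
E = k|Q_enc|/r² = (8.99×10^9)(1.55e-6)/(0.225)² = 2.75×10^5 N/C.

2.75e5 N/C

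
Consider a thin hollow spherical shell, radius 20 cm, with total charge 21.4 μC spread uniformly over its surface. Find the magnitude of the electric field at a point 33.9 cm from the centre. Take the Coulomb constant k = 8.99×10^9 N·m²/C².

1.67×10^6 V/m

Take a concentric spherical Gaussian surface of radius r = 33.9 cm (r > 20 cm).
The entire shell is enclosed: Q_enc = 2.14×10^-5 C.
By Gauss's law, ∮E·dA = E·4πr² = Q_enc/ε₀.
E = k|Q_enc|/r² = (8.99×10^9)(2.14×10^-5)/(0.339)² = 1.67×10^6 N/C.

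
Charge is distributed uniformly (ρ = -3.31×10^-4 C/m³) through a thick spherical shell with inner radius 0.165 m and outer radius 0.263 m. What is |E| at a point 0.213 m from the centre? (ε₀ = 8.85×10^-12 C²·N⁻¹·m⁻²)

By spherical symmetry E is radial; choose a Gaussian sphere of radius r = 0.213 m (within the shell material, 0.165 m < r < 0.263 m).
Enclosed charge is the volume from a to r: Q_enc = (4π/3)ρ(r³ − a³) = -7.17×10^-6 C.
Since E is radial and uniform over the Gaussian sphere, Φ = E·4πr² = Q_enc/ε₀.
E = |Q_enc|/(4πε₀r²) = (7.17×10^-6)/(4π·8.85×10^-12·(0.213)²) = 1.42×10^6 N/C.

E ≈ 1.42×10^6 V/m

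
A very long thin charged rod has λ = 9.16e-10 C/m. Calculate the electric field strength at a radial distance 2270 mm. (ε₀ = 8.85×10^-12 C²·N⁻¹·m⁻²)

Take a coaxial cylindrical Gaussian surface of radius r = 2270 mm and length L.
Q_enc = λL, so λ_enc = 9.16×10^-10 C/m.
By Gauss's law (flux through the curved wall only), E·2πrL = λ_enc L/ε₀.
E = |λ_enc|/(2πε₀r) = (9.16×10^-10)/(2π·8.85×10^-12·2.27) = 7.26 N/C.

E ≈ 7.26 N/C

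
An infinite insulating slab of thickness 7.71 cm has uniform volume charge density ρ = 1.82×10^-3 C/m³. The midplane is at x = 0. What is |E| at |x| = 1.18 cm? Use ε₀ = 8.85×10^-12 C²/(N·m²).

E = 2.43e6 N/C

By symmetry E is perpendicular to the slab. A Gaussian pillbox from −1.18 cm to +1.18 cm (face area A) lies entirely within the slab.
Q_enc = ρ·(2x)·A and flux = 2EA, so 2EA = 2ρxA/ε₀ ⇒ E = |ρ|x/ε₀.
E = (1.82×10^-3)(0.0118)/(8.85×10^-12) = 2.43e6 N/C.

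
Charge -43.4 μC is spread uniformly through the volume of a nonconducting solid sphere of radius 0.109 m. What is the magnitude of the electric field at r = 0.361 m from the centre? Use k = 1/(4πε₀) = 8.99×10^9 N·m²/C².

2.99×10^6 N/C

Take a concentric spherical Gaussian surface of radius r = 0.361 m (r > R, so the entire charge is enclosed).
Q_enc = -43.4 μC = -4.34×10^-5 C.
Gauss's law: E·4πr² = Q_enc/ε₀.
E = k|Q_enc|/r² = (8.99×10^9)(4.34e-5)/(0.361)² = 2.99×10^6 N/C.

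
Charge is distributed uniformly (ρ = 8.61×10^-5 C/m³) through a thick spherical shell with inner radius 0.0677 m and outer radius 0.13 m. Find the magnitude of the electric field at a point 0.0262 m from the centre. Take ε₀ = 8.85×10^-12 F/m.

|E| = 0 N/C

Take a concentric spherical Gaussian surface of radius r = 0.0262 m (r < 0.0677 m, inside the empty cavity).
No charge is enclosed, so by Gauss's law E·4πr² = 0 ⇒ E = 0.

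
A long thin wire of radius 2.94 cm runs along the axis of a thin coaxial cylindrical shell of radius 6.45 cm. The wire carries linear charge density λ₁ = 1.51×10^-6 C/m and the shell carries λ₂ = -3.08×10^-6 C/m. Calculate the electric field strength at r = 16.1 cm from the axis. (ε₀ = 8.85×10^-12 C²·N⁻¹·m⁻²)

By cylindrical symmetry E is radial; use a coaxial Gaussian cylinder of radius 16.1 cm and length L (r > 6.45 cm, enclosing both).
λ_enc = λ₁ + λ₂ = (1.51e-6) + (-3.08e-6) = -1.57e-6 C/m.
Gauss's law: E·2πrL = λ_enc L/ε₀.
E = |λ_enc|/(2πε₀r) = (1.57×10^-6)/(2π·8.85×10^-12·0.161) = 1.75×10^5 N/C.

1.75e5 V/m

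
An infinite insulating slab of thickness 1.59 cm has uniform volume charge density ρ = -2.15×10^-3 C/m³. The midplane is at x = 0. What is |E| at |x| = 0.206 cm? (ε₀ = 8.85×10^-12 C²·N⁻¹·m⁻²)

By symmetry E is perpendicular to the slab. A Gaussian pillbox from −0.206 cm to +0.206 cm (face area A) lies entirely within the slab.
Q_enc = ρ·(2x)·A and flux = 2EA, so 2EA = 2ρxA/ε₀ ⇒ E = |ρ|x/ε₀.
E = (2.15e-3)(0.00206)/(8.85×10^-12) = 5.00×10^5 N/C.

E = 5.00×10^5 V/m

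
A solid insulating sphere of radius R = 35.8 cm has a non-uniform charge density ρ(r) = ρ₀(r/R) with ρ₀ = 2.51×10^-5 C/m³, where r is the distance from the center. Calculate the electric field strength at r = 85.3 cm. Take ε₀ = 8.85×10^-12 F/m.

|E| ≈ 4.47×10^4 V/m

By spherical symmetry E is radial; choose a Gaussian sphere of radius r = 85.3 cm (r > R, all charge enclosed).
Q_enc = 4π ∫₀^R ρ₀(r'/R)^1 r'² dr' = 4πρ₀R³/4 = 3.618×10^-6 C.
Applying ∮E·dA = Q_enc/ε₀ with Φ = E(4πr²):
E = |Q_enc|/(4πε₀r²) = (3.618×10^-6)/(4π·8.85×10^-12·(0.853)²) = 4.47e4 N/C.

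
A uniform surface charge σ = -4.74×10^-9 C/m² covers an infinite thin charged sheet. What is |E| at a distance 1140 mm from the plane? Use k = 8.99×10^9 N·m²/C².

E ≈ 268 V/m

Choose a cylindrical pillbox piercing the sheet, end faces (area A) parallel to it.
Only the two end caps contribute flux: Φ = 2EA. With Q_enc = σA, Gauss's law gives E = |σ|/(2ε₀).
E = 2πk|σ| = 2π(8.99×10^9)(4.74×10^-9) = 268 N/C.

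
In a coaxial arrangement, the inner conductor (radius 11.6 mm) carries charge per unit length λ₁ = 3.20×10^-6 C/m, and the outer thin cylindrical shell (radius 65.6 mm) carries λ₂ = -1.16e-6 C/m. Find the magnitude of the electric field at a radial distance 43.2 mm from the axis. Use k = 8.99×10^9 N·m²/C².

By cylindrical symmetry E is radial; use a coaxial Gaussian cylinder of radius 43.2 mm and length L (between the conductors, 11.6 mm < r < 65.6 mm).
Only the inner wire is enclosed; the outer shell contributes nothing inside itself. λ_enc = λ₁ = 3.20×10^-6 C/m.
Gauss's law: E·2πrL = λ_enc L/ε₀.
E = 2k|λ_enc|/r = 2(8.99×10^9)(3.20e-6)/(0.0432) = 1.33e6 N/C.

E = 1.33×10^6 N/C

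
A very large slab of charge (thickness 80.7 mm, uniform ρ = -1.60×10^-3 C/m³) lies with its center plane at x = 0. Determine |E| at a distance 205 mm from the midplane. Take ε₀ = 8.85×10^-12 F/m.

7.29e6 N/C

The point |x| = 205 mm lies outside the slab (half-thickness 0.04035 m). A symmetric pillbox spanning the full slab encloses Q_enc = ρ·d·A.
Flux = 2EA ⇒ E = |ρ|d/(2ε₀), independent of distance outside.
E = (1.60×10^-3)(0.0807)/(2·8.85×10^-12) = 7.29×10^6 N/C.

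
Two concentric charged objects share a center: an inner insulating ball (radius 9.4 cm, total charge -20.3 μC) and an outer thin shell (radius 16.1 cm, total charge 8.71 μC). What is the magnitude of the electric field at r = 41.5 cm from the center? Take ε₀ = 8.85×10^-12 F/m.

|E| = 6.05×10^5 N/C

Symmetry ⇒ E = E(r) r̂. Gaussian sphere of radius r = 41.5 cm (r > 16.1 cm, enclosing both).
Q_enc = (-20.3 μC) + (8.71 μC) = -1.159e-5 C.
By Gauss's law, ∮E·dA = E·4πr² = Q_enc/ε₀.
E = |Q_enc|/(4πε₀r²) = (1.159e-5)/(4π·8.85×10^-12·(0.415)²) = 6.05e5 N/C.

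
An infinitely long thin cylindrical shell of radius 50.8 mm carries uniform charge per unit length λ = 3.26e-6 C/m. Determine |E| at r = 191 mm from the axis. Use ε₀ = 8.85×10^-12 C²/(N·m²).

3.07×10^5 N/C

Coaxial Gaussian cylinder, radius r = 191 mm, length L (r > 50.8 mm).
The full line charge is enclosed: λ_enc = 3.26×10^-6 C/m.
Gauss's law: E·2πrL = λ_enc L/ε₀.
E = |λ_enc|/(2πε₀r) = (3.26e-6)/(2π·8.85×10^-12·0.191) = 3.07×10^5 N/C.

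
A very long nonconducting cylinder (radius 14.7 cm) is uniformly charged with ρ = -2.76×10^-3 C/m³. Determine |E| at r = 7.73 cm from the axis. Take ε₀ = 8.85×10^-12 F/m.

By cylindrical symmetry E is radial; use a coaxial Gaussian cylinder of radius 7.73 cm and length L (r < R).
Charge inside radius r per length L is ρ·πr²·L, so λ_enc = ρπr² = -5.181e-5 C/m.
Since E is radial and uniform over the curved surface, Φ = E·2πrL = Q_enc/ε₀ = λ_enc L/ε₀.
E = |λ_enc|/(2πε₀r) = (5.181e-5)/(2π·8.85×10^-12·0.0773) = 1.21×10^7 N/C.

E = 1.21×10^7 N/C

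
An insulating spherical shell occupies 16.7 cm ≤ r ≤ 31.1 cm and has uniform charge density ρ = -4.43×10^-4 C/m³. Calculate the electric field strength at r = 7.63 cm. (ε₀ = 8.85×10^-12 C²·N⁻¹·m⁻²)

By spherical symmetry E is radial; choose a Gaussian sphere of radius r = 7.63 cm (r < 16.7 cm, inside the empty cavity).
No charge is enclosed, so by Gauss's law E·4πr² = 0 ⇒ E = 0.

|E| = 0 N/C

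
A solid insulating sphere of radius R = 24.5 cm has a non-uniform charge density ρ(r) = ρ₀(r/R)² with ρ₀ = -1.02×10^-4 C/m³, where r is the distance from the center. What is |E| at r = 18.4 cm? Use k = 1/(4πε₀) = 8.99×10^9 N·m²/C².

E ≈ 2.39e5 V/m

Use a concentric Gaussian sphere at r = 18.4 cm (r < R).
Integrate the density: Q_enc = 4π ∫₀^r ρ₀(r'/R)^2 r'² dr' = 4πρ₀ r^5/(5·R²) = -9.007×10^-7 C.
Since E is radial and uniform over the Gaussian sphere, Φ = E·4πr² = Q_enc/ε₀.
E = k|Q_enc|/r² = (8.99×10^9)(9.007×10^-7)/(0.184)² = 2.39e5 N/C.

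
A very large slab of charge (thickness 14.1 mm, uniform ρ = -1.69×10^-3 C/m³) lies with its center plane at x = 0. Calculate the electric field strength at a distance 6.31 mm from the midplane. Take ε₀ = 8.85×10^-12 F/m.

1.20e6 N/C

By symmetry E is perpendicular to the slab. A Gaussian pillbox from −6.31 mm to +6.31 mm (face area A) lies entirely within the slab.
Q_enc = ρ·(2x)·A and flux = 2EA, so 2EA = 2ρxA/ε₀ ⇒ E = |ρ|x/ε₀.
E = (1.69×10^-3)(0.00631)/(8.85×10^-12) = 1.20e6 N/C.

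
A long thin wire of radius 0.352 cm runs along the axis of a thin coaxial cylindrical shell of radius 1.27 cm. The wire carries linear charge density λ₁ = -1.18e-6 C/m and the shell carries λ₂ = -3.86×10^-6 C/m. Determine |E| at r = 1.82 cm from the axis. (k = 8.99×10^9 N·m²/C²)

By cylindrical symmetry E is radial; use a coaxial Gaussian cylinder of radius 1.82 cm and length L (r > 1.27 cm, enclosing both).
λ_enc = λ₁ + λ₂ = (-1.18e-6) + (-3.86e-6) = -5.04e-6 C/m.
By Gauss's law (flux through the curved wall only), E·2πrL = λ_enc L/ε₀.
E = 2k|λ_enc|/r = 2(8.99×10^9)(5.04×10^-6)/(0.0182) = 4.98e6 N/C.

4.98e6 N/C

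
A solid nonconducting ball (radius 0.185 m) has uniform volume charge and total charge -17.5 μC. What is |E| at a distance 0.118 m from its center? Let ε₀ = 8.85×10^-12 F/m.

By spherical symmetry E is radial; choose a Gaussian sphere of radius r = 0.118 m (r < R).
Only the charge within r is enclosed: Q_enc = Q·(r/R)³ = (-17.5 μC)·(0.118 m/0.185 m)³ = -4.541×10^-6 C.
By Gauss's law, ∮E·dA = E·4πr² = Q_enc/ε₀.
E = |Q_enc|/(4πε₀r²) = (4.541×10^-6)/(4π·8.85×10^-12·(0.118)²) = 2.93×10^6 N/C.

2.93×10^6 V/m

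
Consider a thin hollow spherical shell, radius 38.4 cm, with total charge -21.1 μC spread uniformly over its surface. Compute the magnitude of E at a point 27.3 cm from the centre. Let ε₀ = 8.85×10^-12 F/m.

E = 0

Take a concentric spherical Gaussian surface of radius r = 27.3 cm (inside the shell, r < 38.4 cm).
All the charge is outside the Gaussian surface: Q_enc = 0, hence E = 0 everywhere inside the shell.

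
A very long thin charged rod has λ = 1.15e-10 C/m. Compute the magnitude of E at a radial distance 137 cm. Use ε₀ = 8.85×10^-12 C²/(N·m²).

Take a coaxial cylindrical Gaussian surface of radius r = 137 cm and length L.
Q_enc = λL, so λ_enc = 1.15e-10 C/m.
Applying ∮E·dA = Q_enc/ε₀ with the end caps contributing no flux:
E = |λ_enc|/(2πε₀r) = (1.15e-10)/(2π·8.85×10^-12·1.37) = 1.51 N/C.

E = 1.51 N/C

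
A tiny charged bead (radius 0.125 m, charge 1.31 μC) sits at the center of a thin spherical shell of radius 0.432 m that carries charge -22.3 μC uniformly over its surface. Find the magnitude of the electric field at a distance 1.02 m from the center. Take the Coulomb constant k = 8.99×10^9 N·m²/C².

By spherical symmetry E is radial; choose a Gaussian sphere of radius r = 1.02 m (r > 0.432 m, enclosing both).
Q_enc = (1.31 μC) + (-22.3 μC) = -2.099×10^-5 C.
Gauss's law: E·4πr² = Q_enc/ε₀.
E = k|Q_enc|/r² = (8.99×10^9)(2.099×10^-5)/(1.02)² = 1.81×10^5 N/C.

|E| = 1.81×10^5 N/C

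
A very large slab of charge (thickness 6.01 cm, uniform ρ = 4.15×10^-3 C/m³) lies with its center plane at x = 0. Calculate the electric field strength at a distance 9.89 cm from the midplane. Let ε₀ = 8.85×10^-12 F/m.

The point |x| = 9.89 cm lies outside the slab (half-thickness 0.03005 m). A symmetric pillbox spanning the full slab encloses Q_enc = ρ·d·A.
Flux = 2EA ⇒ E = |ρ|d/(2ε₀), independent of distance outside.
E = (4.15e-3)(0.0601)/(2·8.85×10^-12) = 1.41×10^7 N/C.

|E| = 1.41×10^7 N/C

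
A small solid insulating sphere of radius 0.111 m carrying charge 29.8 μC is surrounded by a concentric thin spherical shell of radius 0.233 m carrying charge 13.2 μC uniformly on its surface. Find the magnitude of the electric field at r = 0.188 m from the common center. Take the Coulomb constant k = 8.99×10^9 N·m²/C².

Symmetry ⇒ E = E(r) r̂. Gaussian sphere of radius r = 0.188 m (between the bodies, 0.111 m < r < 0.233 m).
The shell at 0.233 m lies outside the Gaussian surface, so Q_enc = 29.8 μC = 2.98×10^-5 C.
Gauss's law: E·4πr² = Q_enc/ε₀.
E = k|Q_enc|/r² = (8.99×10^9)(2.98×10^-5)/(0.188)² = 7.58×10^6 N/C.

E ≈ 7.58e6 N/C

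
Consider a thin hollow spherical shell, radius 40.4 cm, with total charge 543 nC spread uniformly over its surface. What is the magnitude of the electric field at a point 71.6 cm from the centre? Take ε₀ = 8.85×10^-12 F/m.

9.52×10^3 V/m

Take a concentric spherical Gaussian surface of radius r = 71.6 cm (r > 40.4 cm).
The entire shell is enclosed: Q_enc = 5.43e-7 C.
By Gauss's law, ∮E·dA = E·4πr² = Q_enc/ε₀.
E = |Q_enc|/(4πε₀r²) = (5.43×10^-7)/(4π·8.85×10^-12·(0.716)²) = 9.52e3 N/C.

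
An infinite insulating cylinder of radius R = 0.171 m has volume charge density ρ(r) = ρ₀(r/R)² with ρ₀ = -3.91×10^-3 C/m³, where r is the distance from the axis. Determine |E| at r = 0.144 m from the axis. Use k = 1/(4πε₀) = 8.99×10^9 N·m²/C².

Choose a coaxial cylinder of radius r = 0.144 m (arbitrary length L) as the Gaussian surface (r < R).
Integrating ρ over the cross-section to radius r: λ_enc = (2πρ₀/R²) ∫₀^r r'^3 dr' = 2πρ₀ r^4/(4·R²) = -9.031×10^-5 C/m.
By Gauss's law (flux through the curved wall only), E·2πrL = λ_enc L/ε₀.
E = 2k|λ_enc|/r = 2(8.99×10^9)(9.031×10^-5)/(0.144) = 1.13e7 N/C.

|E| ≈ 1.13×10^7 N/C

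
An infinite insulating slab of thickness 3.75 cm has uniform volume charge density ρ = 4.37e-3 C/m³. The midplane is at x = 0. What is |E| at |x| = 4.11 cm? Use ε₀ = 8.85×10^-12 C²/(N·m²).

The point |x| = 4.11 cm lies outside the slab (half-thickness 0.01875 m). A symmetric pillbox spanning the full slab encloses Q_enc = ρ·d·A.
Flux = 2EA ⇒ E = |ρ|d/(2ε₀), independent of distance outside.
E = (4.37×10^-3)(0.0375)/(2·8.85×10^-12) = 9.26e6 N/C.

|E| = 9.26×10^6 V/m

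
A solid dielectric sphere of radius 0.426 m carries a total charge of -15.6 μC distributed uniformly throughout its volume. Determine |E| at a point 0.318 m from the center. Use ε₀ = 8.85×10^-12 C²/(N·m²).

E = 5.77e5 N/C

Take a concentric spherical Gaussian surface of radius r = 0.318 m (r < R).
For a uniform sphere the enclosed fraction is (r/R)³, so Q_enc = (-15.6 μC)(0.318/0.426)³ = -6.489×10^-6 C.
Applying ∮E·dA = Q_enc/ε₀ with Φ = E(4πr²):
E = |Q_enc|/(4πε₀r²) = (6.489e-6)/(4π·8.85×10^-12·(0.318)²) = 5.77×10^5 N/C.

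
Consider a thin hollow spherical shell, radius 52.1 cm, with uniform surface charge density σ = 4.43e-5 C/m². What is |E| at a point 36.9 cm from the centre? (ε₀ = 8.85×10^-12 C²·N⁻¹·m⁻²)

|E| = 0 N/C

By spherical symmetry E is radial; choose a Gaussian sphere of radius r = 36.9 cm (inside the shell, r < 52.1 cm).
All the charge is outside the Gaussian surface: Q_enc = 0, hence E = 0 everywhere inside the shell.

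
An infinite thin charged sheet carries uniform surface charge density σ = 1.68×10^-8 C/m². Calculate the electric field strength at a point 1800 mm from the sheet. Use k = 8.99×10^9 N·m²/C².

E ≈ 949 N/C

The symmetry is planar: E is normal to the sheet and the same magnitude on both sides. Take a pillbox straddling the sheet with end-cap area A.
Flux Φ = 2EA and Q_enc = σA, so 2EA = σA/ε₀ ⇒ E = |σ|/(2ε₀), independent of distance.
E = 2πk|σ| = 2π(8.99×10^9)(1.68×10^-8) = 949 N/C.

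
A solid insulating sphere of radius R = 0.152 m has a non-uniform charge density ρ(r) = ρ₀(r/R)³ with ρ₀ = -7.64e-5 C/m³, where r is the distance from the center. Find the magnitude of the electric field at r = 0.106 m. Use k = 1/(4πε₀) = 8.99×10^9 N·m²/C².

Take a concentric spherical Gaussian surface of radius r = 0.106 m (r < R).
Q_enc = ∫₀^r ρ(r')·4πr'² dr' = (4πρ₀/R³) ∫₀^r r'^5 dr' = 4πρ₀ r^6/(6·R³) = -6.463×10^-8 C.
By Gauss's law, ∮E·dA = E·4πr² = Q_enc/ε₀.
E = k|Q_enc|/r² = (8.99×10^9)(6.463e-8)/(0.106)² = 5.17×10^4 N/C.

5.17×10^4 N/C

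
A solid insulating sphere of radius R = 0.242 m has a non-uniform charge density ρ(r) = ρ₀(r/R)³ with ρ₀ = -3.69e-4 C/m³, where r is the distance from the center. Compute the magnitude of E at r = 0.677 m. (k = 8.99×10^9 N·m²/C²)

E = 2.15e5 N/C

Symmetry ⇒ E = E(r) r̂. Gaussian sphere of radius r = 0.677 m (r > R, all charge enclosed).
Q_enc = 4π ∫₀^R ρ₀(r'/R)^3 r'² dr' = 4πρ₀R³/6 = -1.095e-5 C.
Since E is radial and uniform over the Gaussian sphere, Φ = E·4πr² = Q_enc/ε₀.
E = k|Q_enc|/r² = (8.99×10^9)(1.095e-5)/(0.677)² = 2.15×10^5 N/C.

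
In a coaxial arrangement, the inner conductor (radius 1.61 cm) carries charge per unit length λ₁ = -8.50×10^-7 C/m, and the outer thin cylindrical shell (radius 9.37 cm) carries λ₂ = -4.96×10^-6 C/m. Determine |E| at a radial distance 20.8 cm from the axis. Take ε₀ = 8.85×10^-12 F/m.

Take a coaxial cylindrical Gaussian surface of radius r = 20.8 cm and length L (r > 9.37 cm, enclosing both).
λ_enc = λ₁ + λ₂ = (-8.50e-7) + (-4.96×10^-6) = -5.81×10^-6 C/m.
Since E is radial and uniform over the curved surface, Φ = E·2πrL = Q_enc/ε₀ = λ_enc L/ε₀.
E = |λ_enc|/(2πε₀r) = (5.81e-6)/(2π·8.85×10^-12·0.208) = 5.02×10^5 N/C.

|E| ≈ 5.02×10^5 N/C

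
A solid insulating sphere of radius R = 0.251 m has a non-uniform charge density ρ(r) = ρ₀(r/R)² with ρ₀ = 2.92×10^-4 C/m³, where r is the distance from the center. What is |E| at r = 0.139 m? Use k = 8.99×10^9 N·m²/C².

By spherical symmetry E is radial; choose a Gaussian sphere of radius r = 0.139 m (r < R).
Q_enc = ∫₀^r ρ(r')·4πr'² dr' = (4πρ₀/R²) ∫₀^r r'^4 dr' = 4πρ₀ r^5/(5·R²) = 6.044×10^-7 C.
Since E is radial and uniform over the Gaussian sphere, Φ = E·4πr² = Q_enc/ε₀.
E = k|Q_enc|/r² = (8.99×10^9)(6.044e-7)/(0.139)² = 2.81×10^5 N/C.

2.81e5 N/C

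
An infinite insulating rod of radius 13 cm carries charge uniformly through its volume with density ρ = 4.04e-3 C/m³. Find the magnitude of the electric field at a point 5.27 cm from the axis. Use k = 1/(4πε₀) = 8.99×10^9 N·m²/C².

E ≈ 1.20×10^7 V/m

By cylindrical symmetry E is radial; use a coaxial Gaussian cylinder of radius 5.27 cm and length L (r < R).
Enclosed charge per unit length: λ_enc = ρ·πr² = (4.04×10^-3)π(0.0527)² = 3.525×10^-5 C/m.
Applying ∮E·dA = Q_enc/ε₀ with the end caps contributing no flux:
E = 2k|λ_enc|/r = 2(8.99×10^9)(3.525×10^-5)/(0.0527) = 1.20e7 N/C.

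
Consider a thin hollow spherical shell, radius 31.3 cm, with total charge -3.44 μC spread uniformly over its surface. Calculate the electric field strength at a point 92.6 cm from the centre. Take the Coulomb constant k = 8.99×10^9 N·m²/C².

Use a concentric Gaussian sphere at r = 92.6 cm (r > 31.3 cm).
The entire shell is enclosed: Q_enc = -3.44×10^-6 C.
By Gauss's law, ∮E·dA = E·4πr² = Q_enc/ε₀.
E = k|Q_enc|/r² = (8.99×10^9)(3.44e-6)/(0.926)² = 3.61×10^4 N/C.

|E| = 3.61e4 N/C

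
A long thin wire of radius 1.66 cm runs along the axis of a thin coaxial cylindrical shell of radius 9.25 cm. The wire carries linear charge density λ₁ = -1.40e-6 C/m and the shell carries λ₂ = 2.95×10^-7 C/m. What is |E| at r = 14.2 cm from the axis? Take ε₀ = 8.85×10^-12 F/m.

E = 1.40×10^5 N/C

Coaxial Gaussian cylinder, radius r = 14.2 cm, length L (r > 9.25 cm, enclosing both).
λ_enc = λ₁ + λ₂ = (-1.40×10^-6) + (2.95×10^-7) = -1.105×10^-6 C/m.
Gauss's law: E·2πrL = λ_enc L/ε₀.
E = |λ_enc|/(2πε₀r) = (1.105×10^-6)/(2π·8.85×10^-12·0.142) = 1.40e5 N/C.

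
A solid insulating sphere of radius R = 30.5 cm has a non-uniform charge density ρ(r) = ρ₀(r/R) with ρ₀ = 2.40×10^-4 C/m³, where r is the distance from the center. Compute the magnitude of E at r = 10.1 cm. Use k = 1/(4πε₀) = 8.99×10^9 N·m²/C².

E ≈ 2.27×10^5 N/C

Take a concentric spherical Gaussian surface of radius r = 10.1 cm (r < R).
Q_enc = ∫₀^r ρ(r')·4πr'² dr' = (4πρ₀/R) ∫₀^r r'^3 dr' = 4πρ₀ r^4/(4·R) = 2.572×10^-7 C.
By Gauss's law, ∮E·dA = E·4πr² = Q_enc/ε₀.
E = k|Q_enc|/r² = (8.99×10^9)(2.572e-7)/(0.101)² = 2.27e5 N/C.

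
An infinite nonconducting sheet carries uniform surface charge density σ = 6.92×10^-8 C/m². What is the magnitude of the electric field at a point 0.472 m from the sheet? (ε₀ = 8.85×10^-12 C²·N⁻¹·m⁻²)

By planar symmetry E is perpendicular to the sheet and uniform; use a Gaussian pillbox with flat faces of area A on each side of the sheet.
Flux Φ = 2EA and Q_enc = σA, so 2EA = σA/ε₀ ⇒ E = |σ|/(2ε₀), independent of distance.
E = |σ|/(2ε₀) = (6.92e-8)/(2·8.85×10^-12) = 3.91×10^3 N/C.

3.91×10^3 N/C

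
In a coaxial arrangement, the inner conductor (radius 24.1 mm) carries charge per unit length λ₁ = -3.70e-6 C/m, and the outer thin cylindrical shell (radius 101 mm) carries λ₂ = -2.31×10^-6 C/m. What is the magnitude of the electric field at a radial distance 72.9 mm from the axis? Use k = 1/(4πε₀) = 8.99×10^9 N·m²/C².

Coaxial Gaussian cylinder, radius r = 72.9 mm, length L (between the conductors, 24.1 mm < r < 101 mm).
Only the inner wire is enclosed; the outer shell contributes nothing inside itself. λ_enc = λ₁ = -3.70e-6 C/m.
Since E is radial and uniform over the curved surface, Φ = E·2πrL = Q_enc/ε₀ = λ_enc L/ε₀.
E = 2k|λ_enc|/r = 2(8.99×10^9)(3.70×10^-6)/(0.0729) = 9.13e5 N/C.

E ≈ 9.13e5 N/C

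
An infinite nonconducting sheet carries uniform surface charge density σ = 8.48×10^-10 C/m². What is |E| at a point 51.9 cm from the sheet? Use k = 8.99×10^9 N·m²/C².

E = 47.9 V/m

The symmetry is planar: E is normal to the sheet and the same magnitude on both sides. Take a pillbox straddling the sheet with end-cap area A.
Only the two end caps contribute flux: Φ = 2EA. With Q_enc = σA, Gauss's law gives E = |σ|/(2ε₀).
E = 2πk|σ| = 2π(8.99×10^9)(8.48e-10) = 47.9 N/C.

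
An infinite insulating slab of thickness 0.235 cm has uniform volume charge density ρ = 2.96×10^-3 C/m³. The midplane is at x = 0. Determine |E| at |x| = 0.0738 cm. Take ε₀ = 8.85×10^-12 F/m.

|E| ≈ 2.47e5 N/C

By symmetry E is perpendicular to the slab. A Gaussian pillbox from −0.0738 cm to +0.0738 cm (face area A) lies entirely within the slab.
Q_enc = ρ·(2x)·A and flux = 2EA, so 2EA = 2ρxA/ε₀ ⇒ E = |ρ|x/ε₀.
E = (2.96e-3)(0.000738)/(8.85×10^-12) = 2.47×10^5 N/C.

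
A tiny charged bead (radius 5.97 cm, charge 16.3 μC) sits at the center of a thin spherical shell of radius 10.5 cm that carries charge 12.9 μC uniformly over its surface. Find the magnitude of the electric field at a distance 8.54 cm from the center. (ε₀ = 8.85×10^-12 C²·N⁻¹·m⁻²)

|E| ≈ 2.01×10^7 N/C

Take a concentric spherical Gaussian surface of radius r = 8.54 cm (between the bodies, 5.97 cm < r < 10.5 cm).
The shell at 10.5 cm lies outside the Gaussian surface, so Q_enc = 16.3 μC = 1.63×10^-5 C.
Gauss's law: E·4πr² = Q_enc/ε₀.
E = |Q_enc|/(4πε₀r²) = (1.63e-5)/(4π·8.85×10^-12·(0.0854)²) = 2.01e7 N/C.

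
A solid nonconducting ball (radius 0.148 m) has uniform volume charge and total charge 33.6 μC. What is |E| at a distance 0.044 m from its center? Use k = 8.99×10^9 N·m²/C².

By spherical symmetry E is radial; choose a Gaussian sphere of radius r = 0.044 m (r < R).
For a uniform sphere the enclosed fraction is (r/R)³, so Q_enc = (33.6 μC)(0.044/0.148)³ = 8.829×10^-7 C.
Since E is radial and uniform over the Gaussian sphere, Φ = E·4πr² = Q_enc/ε₀.
E = k|Q_enc|/r² = (8.99×10^9)(8.829e-7)/(0.044)² = 4.10e6 N/C.

|E| = 4.10×10^6 N/C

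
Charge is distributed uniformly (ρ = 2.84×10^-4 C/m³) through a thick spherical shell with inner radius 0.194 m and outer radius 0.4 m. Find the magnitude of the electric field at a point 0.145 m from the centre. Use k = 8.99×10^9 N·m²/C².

Use a concentric Gaussian sphere at r = 0.145 m (r < 0.194 m, inside the empty cavity).
Q_enc = 0 (all charge lies at larger r); Gauss's law gives E = 0.

|E| = 0 N/C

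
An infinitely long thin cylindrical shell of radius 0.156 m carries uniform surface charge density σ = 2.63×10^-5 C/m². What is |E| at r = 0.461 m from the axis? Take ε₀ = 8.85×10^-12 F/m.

|E| = 1.01e6 N/C

Choose a coaxial cylinder of radius r = 0.461 m (arbitrary length L) as the Gaussian surface (r > 0.156 m).
The whole shell is enclosed: λ_enc = σ·2πR = (2.63×10^-5)·2π·(0.156) = 2.578e-5 C/m.
Since E is radial and uniform over the curved surface, Φ = E·2πrL = Q_enc/ε₀ = λ_enc L/ε₀.
E = |λ_enc|/(2πε₀r) = (2.578e-5)/(2π·8.85×10^-12·0.461) = 1.01×10^6 N/C.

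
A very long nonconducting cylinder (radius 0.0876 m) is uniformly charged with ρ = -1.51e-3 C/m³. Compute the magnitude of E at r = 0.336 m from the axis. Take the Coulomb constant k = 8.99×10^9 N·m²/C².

By cylindrical symmetry E is radial; use a coaxial Gaussian cylinder of radius 0.336 m and length L (r > 0.0876 m, full cross-section enclosed).
λ_enc = ρ·πR² = (-1.51e-3)π(0.0876)² = -3.64×10^-5 C/m.
Since E is radial and uniform over the curved surface, Φ = E·2πrL = Q_enc/ε₀ = λ_enc L/ε₀.
E = 2k|λ_enc|/r = 2(8.99×10^9)(3.64×10^-5)/(0.336) = 1.95e6 N/C.

E = 1.95×10^6 V/m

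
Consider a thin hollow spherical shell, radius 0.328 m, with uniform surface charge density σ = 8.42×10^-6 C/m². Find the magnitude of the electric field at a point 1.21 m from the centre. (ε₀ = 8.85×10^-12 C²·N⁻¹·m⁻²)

By spherical symmetry E is radial; choose a Gaussian sphere of radius r = 1.21 m (r > 0.328 m).
The entire shell is enclosed: Q_enc = σ·4πR² = (8.42×10^-6)·4π·(0.328)² = 1.138×10^-5 C.
Gauss's law: E·4πr² = Q_enc/ε₀.
E = |Q_enc|/(4πε₀r²) = (1.138×10^-5)/(4π·8.85×10^-12·(1.21)²) = 6.99×10^4 N/C.

|E| = 6.99×10^4 V/m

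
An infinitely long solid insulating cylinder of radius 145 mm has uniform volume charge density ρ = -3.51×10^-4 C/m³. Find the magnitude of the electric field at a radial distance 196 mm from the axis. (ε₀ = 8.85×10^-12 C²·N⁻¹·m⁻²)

E = 2.13×10^6 N/C

By cylindrical symmetry E is radial; use a coaxial Gaussian cylinder of radius 196 mm and length L (r > 145 mm, full cross-section enclosed).
λ_enc = ρ·πR² = (-3.51e-4)π(0.145)² = -2.318×10^-5 C/m.
By Gauss's law (flux through the curved wall only), E·2πrL = λ_enc L/ε₀.
E = |λ_enc|/(2πε₀r) = (2.318×10^-5)/(2π·8.85×10^-12·0.196) = 2.13×10^6 N/C.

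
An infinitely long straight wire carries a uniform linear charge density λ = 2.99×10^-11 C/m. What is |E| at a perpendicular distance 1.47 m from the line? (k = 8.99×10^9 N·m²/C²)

|E| = 0.366 V/m

Coaxial Gaussian cylinder, radius r = 1.47 m, length L.
Q_enc = λL, so λ_enc = 2.99×10^-11 C/m.
Applying ∮E·dA = Q_enc/ε₀ with the end caps contributing no flux:
E = 2k|λ_enc|/r = 2(8.99×10^9)(2.99e-11)/(1.47) = 0.366 N/C.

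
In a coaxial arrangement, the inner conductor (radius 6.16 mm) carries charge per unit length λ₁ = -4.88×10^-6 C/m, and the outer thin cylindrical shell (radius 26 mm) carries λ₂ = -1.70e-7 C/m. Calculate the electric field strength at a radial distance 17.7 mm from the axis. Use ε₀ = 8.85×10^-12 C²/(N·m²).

By cylindrical symmetry E is radial; use a coaxial Gaussian cylinder of radius 17.7 mm and length L (between the conductors, 6.16 mm < r < 26 mm).
The shell at 26 mm lies outside the Gaussian surface, so λ_enc = λ₁ = -4.88×10^-6 C/m.
Since E is radial and uniform over the curved surface, Φ = E·2πrL = Q_enc/ε₀ = λ_enc L/ε₀.
E = |λ_enc|/(2πε₀r) = (4.88e-6)/(2π·8.85×10^-12·0.0177) = 4.96e6 N/C.

E = 4.96e6 N/C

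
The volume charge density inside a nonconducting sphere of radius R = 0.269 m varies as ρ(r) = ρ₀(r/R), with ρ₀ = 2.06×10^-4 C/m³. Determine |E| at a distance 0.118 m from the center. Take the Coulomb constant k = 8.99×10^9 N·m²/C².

|E| ≈ 3.01e5 V/m

By spherical symmetry E is radial; choose a Gaussian sphere of radius r = 0.118 m (r < R).
Q_enc = ∫₀^r ρ(r')·4πr'² dr' = (4πρ₀/R) ∫₀^r r'^3 dr' = 4πρ₀ r^4/(4·R) = 4.664×10^-7 C.
Since E is radial and uniform over the Gaussian sphere, Φ = E·4πr² = Q_enc/ε₀.
E = k|Q_enc|/r² = (8.99×10^9)(4.664×10^-7)/(0.118)² = 3.01×10^5 N/C.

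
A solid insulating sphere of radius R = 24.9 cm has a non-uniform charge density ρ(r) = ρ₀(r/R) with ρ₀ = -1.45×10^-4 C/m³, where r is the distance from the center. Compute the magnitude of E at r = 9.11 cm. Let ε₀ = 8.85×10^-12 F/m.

|E| ≈ 1.37e5 N/C

Symmetry ⇒ E = E(r) r̂. Gaussian sphere of radius r = 9.11 cm (r < R).
Q_enc = ∫₀^r ρ(r')·4πr'² dr' = (4πρ₀/R) ∫₀^r r'^3 dr' = 4πρ₀ r^4/(4·R) = -1.26×10^-7 C.
Gauss's law: E·4πr² = Q_enc/ε₀.
E = |Q_enc|/(4πε₀r²) = (1.26×10^-7)/(4π·8.85×10^-12·(0.0911)²) = 1.37×10^5 N/C.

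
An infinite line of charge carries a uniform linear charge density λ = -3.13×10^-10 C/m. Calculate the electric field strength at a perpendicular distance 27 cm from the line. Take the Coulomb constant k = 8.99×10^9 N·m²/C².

Choose a coaxial cylinder of radius r = 27 cm (arbitrary length L) as the Gaussian surface.
Q_enc = λL, so λ_enc = -3.13×10^-10 C/m.
Gauss's law: E·2πrL = λ_enc L/ε₀.
E = 2k|λ_enc|/r = 2(8.99×10^9)(3.13e-10)/(0.27) = 20.8 N/C.

|E| ≈ 20.8 N/C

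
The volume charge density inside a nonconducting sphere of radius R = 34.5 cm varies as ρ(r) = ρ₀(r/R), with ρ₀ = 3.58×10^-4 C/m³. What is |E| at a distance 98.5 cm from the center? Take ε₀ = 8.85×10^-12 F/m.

|E| = 4.28e5 N/C

Take a concentric spherical Gaussian surface of radius r = 98.5 cm (r > R, all charge enclosed).
Q_enc = 4π ∫₀^R ρ₀(r'/R)^1 r'² dr' = 4πρ₀R³/4 = 4.618×10^-5 C.
Since E is radial and uniform over the Gaussian sphere, Φ = E·4πr² = Q_enc/ε₀.
E = |Q_enc|/(4πε₀r²) = (4.618×10^-5)/(4π·8.85×10^-12·(0.985)²) = 4.28×10^5 N/C.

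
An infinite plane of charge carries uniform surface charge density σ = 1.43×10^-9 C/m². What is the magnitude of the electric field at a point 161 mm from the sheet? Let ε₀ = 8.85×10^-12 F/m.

E ≈ 80.8 N/C

By planar symmetry E is perpendicular to the sheet and uniform; use a Gaussian pillbox with flat faces of area A on each side of the sheet.
Only the two end caps contribute flux: Φ = 2EA. With Q_enc = σA, Gauss's law gives E = |σ|/(2ε₀).
E = |σ|/(2ε₀) = (1.43×10^-9)/(2·8.85×10^-12) = 80.8 N/C.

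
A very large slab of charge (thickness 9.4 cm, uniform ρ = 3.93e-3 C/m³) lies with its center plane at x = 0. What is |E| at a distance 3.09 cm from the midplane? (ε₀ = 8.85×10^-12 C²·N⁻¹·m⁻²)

By symmetry E is perpendicular to the slab. A Gaussian pillbox from −3.09 cm to +3.09 cm (face area A) lies entirely within the slab.
Q_enc = ρ·(2x)·A and flux = 2EA, so 2EA = 2ρxA/ε₀ ⇒ E = |ρ|x/ε₀.
E = (3.93×10^-3)(0.0309)/(8.85×10^-12) = 1.37×10^7 N/C.

E = 1.37×10^7 N/C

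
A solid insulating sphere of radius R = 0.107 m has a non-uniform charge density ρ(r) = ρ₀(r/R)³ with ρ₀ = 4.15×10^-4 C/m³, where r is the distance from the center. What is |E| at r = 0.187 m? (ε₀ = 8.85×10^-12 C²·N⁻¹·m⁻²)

By spherical symmetry E is radial; choose a Gaussian sphere of radius r = 0.187 m (r > R, all charge enclosed).
Q_enc = 4π ∫₀^R ρ₀(r'/R)^3 r'² dr' = 4πρ₀R³/6 = 1.065×10^-6 C.
Since E is radial and uniform over the Gaussian sphere, Φ = E·4πr² = Q_enc/ε₀.
E = |Q_enc|/(4πε₀r²) = (1.065×10^-6)/(4π·8.85×10^-12·(0.187)²) = 2.74e5 N/C.

E = 2.74×10^5 N/C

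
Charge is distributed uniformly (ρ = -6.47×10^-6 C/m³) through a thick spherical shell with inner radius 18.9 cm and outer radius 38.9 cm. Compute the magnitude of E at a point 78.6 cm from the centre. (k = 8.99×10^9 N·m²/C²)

Use a concentric Gaussian sphere at r = 78.6 cm (r > 38.9 cm, enclosing the whole shell).
Q_enc = ρ·(4π/3)(b³ − a³) = (-6.47e-6)·(4π/3)·((0.389)³ − (0.189)³) = -1.412×10^-6 C.
Applying ∮E·dA = Q_enc/ε₀ with Φ = E(4πr²):
E = k|Q_enc|/r² = (8.99×10^9)(1.412×10^-6)/(0.786)² = 2.06×10^4 N/C.

2.06×10^4 V/m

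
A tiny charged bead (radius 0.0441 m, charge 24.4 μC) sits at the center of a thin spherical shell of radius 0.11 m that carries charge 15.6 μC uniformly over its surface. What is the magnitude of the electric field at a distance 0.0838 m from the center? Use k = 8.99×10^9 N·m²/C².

E = 3.12×10^7 N/C

Use a concentric Gaussian sphere at r = 0.0838 m (between the bodies, 0.0441 m < r < 0.11 m).
Only the inner charge is enclosed; the outer shell contributes nothing inside itself. Q_enc = 24.4 μC = 2.44×10^-5 C.
Gauss's law: E·4πr² = Q_enc/ε₀.
E = k|Q_enc|/r² = (8.99×10^9)(2.44×10^-5)/(0.0838)² = 3.12e7 N/C.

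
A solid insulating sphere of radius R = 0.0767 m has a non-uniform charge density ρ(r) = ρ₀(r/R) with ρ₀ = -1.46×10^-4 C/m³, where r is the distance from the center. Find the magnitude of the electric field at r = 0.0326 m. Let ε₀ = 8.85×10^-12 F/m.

|E| = 5.71×10^4 V/m

Use a concentric Gaussian sphere at r = 0.0326 m (r < R).
Q_enc = ∫₀^r ρ(r')·4πr'² dr' = (4πρ₀/R) ∫₀^r r'^3 dr' = 4πρ₀ r^4/(4·R) = -6.754e-9 C.
Since E is radial and uniform over the Gaussian sphere, Φ = E·4πr² = Q_enc/ε₀.
E = |Q_enc|/(4πε₀r²) = (6.754×10^-9)/(4π·8.85×10^-12·(0.0326)²) = 5.71e4 N/C.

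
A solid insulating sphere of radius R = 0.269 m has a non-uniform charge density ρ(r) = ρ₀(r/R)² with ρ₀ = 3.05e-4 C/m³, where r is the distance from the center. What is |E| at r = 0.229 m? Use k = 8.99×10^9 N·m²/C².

|E| = 1.14e6 N/C

By spherical symmetry E is radial; choose a Gaussian sphere of radius r = 0.229 m (r < R).
Integrate the density: Q_enc = 4π ∫₀^r ρ₀(r'/R)^2 r'² dr' = 4πρ₀ r^5/(5·R²) = 6.671×10^-6 C.
By Gauss's law, ∮E·dA = E·4πr² = Q_enc/ε₀.
E = k|Q_enc|/r² = (8.99×10^9)(6.671×10^-6)/(0.229)² = 1.14e6 N/C.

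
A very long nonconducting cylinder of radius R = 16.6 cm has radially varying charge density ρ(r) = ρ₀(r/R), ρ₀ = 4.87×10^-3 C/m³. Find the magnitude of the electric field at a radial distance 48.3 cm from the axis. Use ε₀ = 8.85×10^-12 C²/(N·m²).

Coaxial Gaussian cylinder, radius r = 48.3 cm, length L (r > R, full charge per length enclosed).
λ_enc = 2π ∫₀^R ρ₀(r'/R)^1 r' dr' = 2πρ₀R²/3 = 2.811×10^-4 C/m.
Since E is radial and uniform over the curved surface, Φ = E·2πrL = Q_enc/ε₀ = λ_enc L/ε₀.
E = |λ_enc|/(2πε₀r) = (2.811×10^-4)/(2π·8.85×10^-12·0.483) = 1.05e7 N/C.

|E| ≈ 1.05e7 N/C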